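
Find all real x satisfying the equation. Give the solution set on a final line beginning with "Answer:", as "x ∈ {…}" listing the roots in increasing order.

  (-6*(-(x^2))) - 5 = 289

Step 1. [(-6*(-(x^2))) - 5 = 289] the outer -5 inverts by adding 5. So sub: -6*(-(x^2)) = 294.
Step 2. [-6*(-(x^2)) = 294] leading coefficient -6: divide by -6. So div: -(x^2) = -49.
Step 3. [-(x^2) = -49] leading − — multiply by −1, so neg: x^2 = 49.
Step 4. [x^2 = 49] LHS squared, RHS 49 ≥ 0: apply √ (±). So sqrt: x = 7 or -7.

Answer: x ∈ {-7, 7}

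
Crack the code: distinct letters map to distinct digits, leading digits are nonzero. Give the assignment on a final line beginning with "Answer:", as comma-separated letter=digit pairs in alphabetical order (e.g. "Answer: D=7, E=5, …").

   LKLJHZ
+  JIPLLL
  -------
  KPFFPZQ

Step 1. [col 1: Z + L ≡ Q (mod 10)] column 1 (Z + L ≡ Q (mod 10), carry-in 0) doesn't pin L yet; pick L=7 and continue, so L=7.
Step 2. [col 1: Z + L ≡ Q (mod 10)] Z=8 is one option consistent with column 1 (Z + L ≡ Q (mod 10), carry-in 0) — take it, so Z=8.
Step 3. [col 1: Z + L ≡ Q (mod 10)] column 1 reads Z+L+carry(0)=Q with Z=8, L=7; with digits 7,8 already taken and all letters distinct, the only value for Q is 5, so Q=5.
Step 4. [col 2: H + L ≡ Z (mod 10)] column 2: given L=7, Z=8, carry-in 1, and digits 5,7,8 already taken and all letters distinct, H+L≡Z (mod 10) forces H=0, so H=0.
Step 5. [col 3: J + L ≡ P (mod 10)] P=6 is one option consistent with column 3 (J + L ≡ P (mod 10), carry-in 0) — take it. So P=6.
Step 6. [col 3: J + L ≡ P (mod 10)] from column 3 (L=7, P=6, carry-in 0, digits 0,5,6,7,8 already taken and all letters distinct): J must equal 9. So J=9.
Step 7. [K] adding two 6-digit numbers gives at most 6+1 digits, and here it does — K is that final carry and must be 1. So K=1.
Step 8. [col 4: L + P ≡ F (mod 10)] column 4: given L=7, P=6, carry-in 1, and digits 0,1,5,6,7,8,9 already taken and all letters distinct, L+P≡F (mod 10) forces F=4 ⇒ F=4.
Step 9. [col 5: K + I ≡ F (mod 10)] column 5: given K=1, F=4, carry-in 1, and digits 0,1,4,5,6,7,8,9 already taken and all letters distinct, K+I≡F (mod 10) forces I=2. So I=2.

Answer: F=4, H=0, I=2, J=9, K=1, L=7, P=6, Q=5, Z=8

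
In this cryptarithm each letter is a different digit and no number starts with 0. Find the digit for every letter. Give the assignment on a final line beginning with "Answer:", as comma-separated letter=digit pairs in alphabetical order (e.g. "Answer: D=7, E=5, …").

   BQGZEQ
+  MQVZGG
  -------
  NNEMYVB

Step 1. [col 1: Q + G ≡ B (mod 10)] column 1 (Q + G ≡ B (mod 10), carry-in 0) doesn't pin G yet; pick G=5 and continue, so G=5.
Step 2. [col 1: Q + G ≡ B (mod 10)] several values work for B in column 1 (Q + G ≡ B (mod 10), carry-in 0); try B=3. So B=3.
Step 3. [col 1: Q + G ≡ B (mod 10)] column 1: given G=5, B=3, carry-in 0, and digits 3,5 already taken and all letters distinct, Q+G≡B (mod 10) forces Q=8, so Q=8.
Step 4. [col 2: E + G ≡ V (mod 10)] several values work for E in column 2 (E + G ≡ V (mod 10), carry-in 1); try E=6, so E=6.
Step 5. [col 2: E + G ≡ V (mod 10)] column 2: given E=6, G=5, carry-in 1, and digits 3,5,6,8 already taken and all letters distinct, E+G≡V (mod 10) forces V=2 ⇒ V=2.
Step 6. [col 3: Z + Z ≡ Y (mod 10)] several values work for Y in column 3 (Z + Z ≡ Y (mod 10), carry-in 1); try Y=9, so Y=9.
Step 7. [N] the sum has 7 digits but both addends have 6; that extra leading digit N is the final carry, namely 1 ⇒ N=1.
Step 8. [col 3: Z + Z ≡ Y (mod 10)] column 3 reads Z+Z+carry(1)=Y with Y=9; with digits 1,2,3,5,6,8,9 already taken and all letters distinct, the only value for Z is 4 ⇒ Z=4.
Step 9. [col 4: G + V ≡ M (mod 10)] in column 4 we have G+V≡M with carry-in 0; given G=5, V=2 and digits 1,2,3,4,5,6,8,9 already taken and all letters distinct, that pins M to 7. So M=7.

Answer: B=3, E=6, G=5, M=7, N=1, Q=8, V=2, Y=9, Z=4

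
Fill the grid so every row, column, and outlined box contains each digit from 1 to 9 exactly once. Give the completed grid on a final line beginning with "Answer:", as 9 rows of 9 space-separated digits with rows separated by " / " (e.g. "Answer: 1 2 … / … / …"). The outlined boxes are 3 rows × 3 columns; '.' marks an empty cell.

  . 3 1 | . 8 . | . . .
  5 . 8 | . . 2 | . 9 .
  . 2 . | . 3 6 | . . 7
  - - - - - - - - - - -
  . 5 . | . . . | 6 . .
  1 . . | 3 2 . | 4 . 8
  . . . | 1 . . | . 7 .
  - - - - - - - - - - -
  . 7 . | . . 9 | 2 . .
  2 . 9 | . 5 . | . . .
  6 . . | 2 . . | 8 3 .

Step 1. [r3c3∈{4}] nothing but 4 survives at r3c3 ⇒ r3c3=4.
Step 2. [r1c7∈{5}] r1c7's peers cover all but 5, so r1c7=5.
Step 3. [r6c7∈{3,9}] 9 has one home in col 7: r6c7 ⇒ r6c7=9.
Step 4. [r2c5∈{1,4,7}] r2c5 is the only open cell in box 2 admitting 1, so r2c5=1.
Step 5. [r2c4∈{4,7}] r2c4 is the only open cell in row 2 admitting 7. So r2c4=7.
Step 6. [r2c9∈{3,4,6}] row 2 places 4 nowhere but r2c9 ⇒ r2c9=4.
Step 7. [r1c6∈{4}] nothing but 4 survives at r1c6, so r1c6=4.
Step 8. [r4c5∈{4,7,9}] 9 has one home in col 5: r4c5, so r4c5=9.
Step 9. [r6c5∈{4,6}] across box 5, 6 lands solely at r6c5. So r6c5=6.
Step 10. [r7c5∈{4}] r7c5's peers cover all but 4, so r7c5=4.
Step 11. [r9c2∈{1,4}] row 9 places 4 nowhere but r9c2, so r9c2=4.
Step 12. [r8c2∈{1,8}] in col 2, 1 fits only at r8c2. So r8c2=1.
Step 13. [r8c9∈{6}] r8c9 has the single candidate 6. So r8c9=6.
Step 14. [r7c1∈{3,8}] box 7 places 8 nowhere but r7c1. So r7c1=8.
Step 15. [r5c8∈{5}] r5c8 is down to just 5. So r5c8=5.
Step 16. [r7c8∈{1}] nothing but 1 survives at r7c8, so r7c8=1.
Step 17. [r5c6∈{7}] nothing but 7 survives at r5c6, so r5c6=7.
Step 18. [r4c8∈{2}] only 2 remains possible at r4c8, so r4c8=2.
Step 19. [r7c3∈{3,5}] 3 has one home in row 7: r7c3. So r7c3=3.
Step 20. [r4c6∈{8}] r4c6 is down to just 8. So r4c6=8.
Step 21. [r3c1∈{9}] r3c1 has the single candidate 9. So r3c1=9.
Step 22. [r6c9∈{3}] r6c9 is down to just 3. So r6c9=3.
Step 23. [r4c1∈{3,4,7}] across row 4, 3 lands solely at r4c1, so r4c1=3.
Step 24. [r7c9∈{5}] r7c9's peers cover all but 5, so r7c9=5.
Step 25. [r5c2∈{6,9}] 9 has one home in row 5: r5c2 ⇒ r5c2=9.
Step 26. [r2c7∈{3}] r2c7's peers cover all but 3 ⇒ r2c7=3.
Step 27. [r3c7∈{1}] only 1 remains possible at r3c7 ⇒ r3c7=1.
Step 28. [r8c6∈{3}] r8c6 is down to just 3, so r8c6=3.
Step 29. [r8c7∈{7}] r8c7 is down to just 7 ⇒ r8c7=7.
Step 30. [r8c8∈{4}] only 4 remains possible at r8c8. So r8c8=4.
Step 31. [r1c1∈{7}] only 7 remains possible at r1c1. So r1c1=7.
Step 32. [r6c6∈{5}] r6c6's peers cover all but 5 ⇒ r6c6=5.
Step 33. [r9c3∈{5}] r9c3 has the single candidate 5. So r9c3=5.
Step 34. [r3c8∈{8}] only 8 remains possible at r3c8. So r3c8=8.
Step 35. [r4c3∈{7}] r4c3 has the single candidate 7. So r4c3=7.
Step 36. [r3c4∈{5}] nothing but 5 survives at r3c4 ⇒ r3c4=5.
Step 37. [r8c4∈{8}] r8c4's peers cover all but 8, so r8c4=8.
Step 38. [r1c8∈{6}] only 6 remains possible at r1c8, so r1c8=6.
Step 39. [r2c2∈{6}] only 6 remains possible at r2c2. So r2c2=6.
Step 40. [r1c4∈{9}] only 9 remains possible at r1c4. So r1c4=9.
Step 41. [r9c9∈{9}] nothing but 9 survives at r9c9 ⇒ r9c9=9.
Step 42. [r7c4∈{6}] r7c4 is down to just 6, so r7c4=6.
Step 43. [r4c4∈{4}] r4c4's peers cover all but 4 ⇒ r4c4=4.
Step 44. [r6c3∈{2}] r6c3 is down to just 2. So r6c3=2.
Step 45. [r6c1∈{4}] nothing but 4 survives at r6c1. So r6c1=4.
Step 46. [r4c9∈{1}] r4c9 has the single candidate 1. So r4c9=1.
Step 47. [r9c5∈{7}] nothing but 7 survives at r9c5. So r9c5=7.
Step 48. [r6c2∈{8}] r6c2's peers cover all but 8 ⇒ r6c2=8.
Step 49. [r5c3∈{6}] r5c3 is down to just 6, so r5c3=6.
Step 50. [r1c9∈{2}] r1c9's peers cover all but 2 ⇒ r1c9=2.
Step 51. [r9c6∈{1}] r9c6 is down to just 1 ⇒ r9c6=1.

Answer: 7 3 1 9 8 4 5 6 2 / 5 6 8 7 1 2 3 9 4 / 9 2 4 5 3 6 1 8 7 / 3 5 7 4 9 8 6 2 1 / 1 9 6 3 2 7 4 5 8 / 4 8 2 1 6 5 9 7 3 / 8 7 3 6 4 9 2 1 5 / 2 1 9 8 5 3 7 4 6 / 6 4 5 2 7 1 8 3 9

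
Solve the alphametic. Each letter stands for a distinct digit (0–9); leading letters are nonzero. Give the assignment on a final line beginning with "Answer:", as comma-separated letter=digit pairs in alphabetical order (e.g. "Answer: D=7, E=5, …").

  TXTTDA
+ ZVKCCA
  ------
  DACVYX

Step 1. [col 1: A + A ≡ X (mod 10)] A=2 is one option consistent with column 1 (A + A ≡ X (mod 10), carry-in 0) — take it. So A=2.
Step 2. [col 1: A + A ≡ X (mod 10)] column 1 reads A+A+carry(0)=X with A=2; with digits 2 already taken and all letters distinct, the only value for X is 4 ⇒ X=4.
Step 3. [col 2: D + C ≡ Y (mod 10)] no forcing yet in column 2 (carry-in 0); Y=0 is free and consistent — try it, so Y=0.
Step 4. [col 2: D + C ≡ Y (mod 10)] column 2 (D + C ≡ Y (mod 10), carry-in 0) doesn't pin D yet; pick D=9 and continue, so D=9.
Step 5. [col 2: D + C ≡ Y (mod 10)] from column 2 (D=9, Y=0, carry-in 0, digits 0,2,4,9 already taken and all letters distinct): C must equal 1. So C=1.
Step 6. [col 3: T + C ≡ V (mod 10)] column 3 (T + C ≡ V (mod 10), carry-in 1) doesn't pin T yet; pick T=5 and continue, so T=5.
Step 7. [col 3: T + C ≡ V (mod 10)] column 3: given T=5, C=1, carry-in 1, and digits 0,1,2,4,5,9 already taken and all letters distinct, T+C≡V (mod 10) forces V=7 ⇒ V=7.
Step 8. [col 4: T + K ≡ C (mod 10)] column 4: given T=5, C=1, carry-in 0, and digits 0,1,2,4,5,7,9 already taken and all letters distinct, T+K≡C (mod 10) forces K=6 ⇒ K=6.
Step 9. [col 6: T + Z ≡ D (mod 10)] column 6: given T=5, D=9, carry-in 1, and digits 0,1,2,4,5,6,7,9 already taken and all letters distinct, T+Z≡D (mod 10) forces Z=3. So Z=3.

Answer: A=2, C=1, D=9, K=6, T=5, V=7, X=4, Y=0, Z=3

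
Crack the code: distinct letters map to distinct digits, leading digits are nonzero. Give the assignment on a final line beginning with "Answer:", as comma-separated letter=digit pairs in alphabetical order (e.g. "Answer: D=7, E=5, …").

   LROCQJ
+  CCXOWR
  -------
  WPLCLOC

Step 1. [W] adding two 6-digit numbers gives at most 6+1 digits, and here it does — W is that final carry and must be 1 ⇒ W=1.
Step 2. [col 1: J + R ≡ C (mod 10)] C=3 is one option consistent with column 1 (J + R ≡ C (mod 10), carry-in 0) — take it ⇒ C=3.
Step 3. [col 1: J + R ≡ C (mod 10)] column 1 (J + R ≡ C (mod 10), carry-in 0) doesn't pin R yet; pick R=5 and continue, so R=5.
Step 4. [col 1: J + R ≡ C (mod 10)] in column 1 we have J+R≡C with carry-in 0; given R=5, C=3 and digits 1,3,5 already taken and all letters distinct, that pins J to 8, so J=8.
Step 5. [col 2: Q + W ≡ O (mod 10)] several values work for O in column 2 (Q + W ≡ O (mod 10), carry-in 1); try O=6, so O=6.
Step 6. [col 2: Q + W ≡ O (mod 10)] column 2 reads Q+W+carry(1)=O with W=1, O=6; with digits 1,3,5,6,8 already taken and all letters distinct, the only value for Q is 4 ⇒ Q=4.
Step 7. [col 3: C + O ≡ L (mod 10)] column 3 reads C+O+carry(0)=L with C=3, O=6; with digits 1,3,4,5,6,8 already taken and all letters distinct, the only value for L is 9, so L=9.
Step 8. [col 4: O + X ≡ C (mod 10)] from column 4 (O=6, C=3, carry-in 0, digits 1,3,4,5,6,8,9 already taken and all letters distinct): X must equal 7 ⇒ X=7.
Step 9. [col 6: L + C ≡ P (mod 10)] column 6 reads L+C+carry(0)=P with L=9, C=3; with digits 1,3,4,5,6,7,8,9 already taken and all letters distinct, the only value for P is 2 ⇒ P=2.

Answer: C=3, J=8, L=9, O=6, P=2, Q=4, R=5, W=1, X=7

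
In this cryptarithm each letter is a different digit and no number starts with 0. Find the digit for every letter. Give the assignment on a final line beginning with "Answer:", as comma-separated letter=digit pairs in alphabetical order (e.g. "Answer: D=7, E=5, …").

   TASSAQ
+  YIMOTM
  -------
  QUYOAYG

Step 1. [col 1: Q + M ≡ G (mod 10)] column 1 (Q + M ≡ G (mod 10), carry-in 0) doesn't pin G yet; pick G=9 and continue. So G=9.
Step 2. [col 1: Q + M ≡ G (mod 10)] several values work for M in column 1 (Q + M ≡ G (mod 10), carry-in 0); try M=8, so M=8.
Step 3. [col 1: Q + M ≡ G (mod 10)] in column 1 we have Q+M≡G with carry-in 0; given M=8, G=9 and digits 8,9 already taken and all letters distinct, that pins Q to 1. So Q=1.
Step 4. [col 2: A + T ≡ Y (mod 10)] column 2 (A + T ≡ Y (mod 10), carry-in 0) doesn't pin T yet; pick T=6 and continue ⇒ T=6.
Step 5. [col 2: A + T ≡ Y (mod 10)] several values work for Y in column 2 (A + T ≡ Y (mod 10), carry-in 0); try Y=3 ⇒ Y=3.
Step 6. [col 2: A + T ≡ Y (mod 10)] from column 2 (T=6, Y=3, carry-in 0, digits 1,3,6,8,9 already taken and all letters distinct): A must equal 7. So A=7.
Step 7. [col 3: S + O ≡ A (mod 10)] S=4 is one option consistent with column 3 (S + O ≡ A (mod 10), carry-in 1) — take it, so S=4.
Step 8. [col 3: S + O ≡ A (mod 10)] column 3: given S=4, A=7, carry-in 1, and digits 1,3,4,6,7,8,9 already taken and all letters distinct, S+O≡A (mod 10) forces O=2. So O=2.
Step 9. [col 5: A + I ≡ Y (mod 10)] column 5 reads A+I+carry(1)=Y with A=7, Y=3; with digits 1,2,3,4,6,7,8,9 already taken and all letters distinct, the only value for I is 5, so I=5.
Step 10. [col 6: T + Y ≡ U (mod 10)] column 6 reads T+Y+carry(1)=U with T=6, Y=3; with digits 1,2,3,4,5,6,7,8,9 already taken and all letters distinct, the only value for U is 0, so U=0.

Answer: A=7, G=9, I=5, M=8, O=2, Q=1, S=4, T=6, U=0, Y=3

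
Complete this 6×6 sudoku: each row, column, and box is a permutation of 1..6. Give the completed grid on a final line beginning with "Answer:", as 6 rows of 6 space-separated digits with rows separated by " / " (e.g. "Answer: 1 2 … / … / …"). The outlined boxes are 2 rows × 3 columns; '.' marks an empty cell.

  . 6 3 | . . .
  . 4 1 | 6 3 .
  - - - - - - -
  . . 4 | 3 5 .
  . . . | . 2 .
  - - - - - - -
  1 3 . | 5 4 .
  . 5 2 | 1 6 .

Step 1. [r1c4∈{2,4}] col 4 places 2 nowhere but r1c4, so r1c4=2.
Step 2. [r1c6∈{1,4,5}] across row 1, 4 lands solely at r1c6. So r1c6=4.
Step 3. [r4c3∈{5,6}] across col 3, 5 lands solely at r4c3. So r4c3=5.
Step 4. [r3c2∈{1,2}] r3c2 is the only open cell in col 2 admitting 2 ⇒ r3c2=2.
Step 5. [r3c6∈{1,6}] r3c6 is the only open cell in row 3 admitting 1. So r3c6=1.
Step 6. [r2c1∈{2,5}] across row 2, 2 lands solely at r2c1 ⇒ r2c1=2.
Step 7. [r3c1∈{6}] r3c1's peers cover all but 6 ⇒ r3c1=6.
Step 8. [r2c6∈{5}] r2c6's peers cover all but 5, so r2c6=5.
Step 9. [r5c6∈{2}] r5c6 has the single candidate 2 ⇒ r5c6=2.
Step 10. [r4c1∈{3}] r4c1 has the single candidate 3. So r4c1=3.
Step 11. [r1c5∈{1}] r1c5's peers cover all but 1, so r1c5=1.
Step 12. [r4c2∈{1}] nothing but 1 survives at r4c2 ⇒ r4c2=1.
Step 13. [r4c4∈{4}] nothing but 4 survives at r4c4, so r4c4=4.
Step 14. [r6c6∈{3}] r6c6 is down to just 3 ⇒ r6c6=3.
Step 15. [r5c3∈{6}] only 6 remains possible at r5c3. So r5c3=6.
Step 16. [r6c1∈{4}] r6c1 has the single candidate 4, so r6c1=4.
Step 17. [r1c1∈{5}] r1c1's peers cover all but 5 ⇒ r1c1=5.
Step 18. [r4c6∈{6}] r4c6's peers cover all but 6, so r4c6=6.

Answer: 5 6 3 2 1 4 / 2 4 1 6 3 5 / 6 2 4 3 5 1 / 3 1 5 4 2 6 / 1 3 6 5 4 2 / 4 5 2 1 6 3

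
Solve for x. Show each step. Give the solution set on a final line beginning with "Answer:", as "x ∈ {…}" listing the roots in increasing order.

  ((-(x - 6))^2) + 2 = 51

Step 1. [((-(x - 6))^2) + 2 = 51] subtract 2: x sits inside (… + 2), so sub: (-(x - 6))^2 = 49.
Step 2. [(-(x - 6))^2 = 49] 49 ≥ 0, LHS is (·)² — take ±√, so sqrt: -(x - 6) = 7 or -7.
Step 3. [-(x - 6) = 7 or -7] LHS negated; negate both sides, so neg: x - 6 = -7 or 7.
Step 4. [x - 6 = -7 or 7] 6 comes off first (add 6) ⇒ sub: x = -1 or 13.

Answer: x ∈ {-1, 13}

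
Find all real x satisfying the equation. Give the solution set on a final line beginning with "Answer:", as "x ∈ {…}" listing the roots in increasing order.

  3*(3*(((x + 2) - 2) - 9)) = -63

Step 1. [3*(3*(((x + 2) - 2) - 9)) = -63] leading coefficient 3: divide by 3. So div: 3*(((x + 2) - 2) - 9) = -21.
Step 2. [3*(((x + 2) - 2) - 9) = -21] leading coefficient 3: divide by 3, so div: ((x + 2) - 2) - 9 = -7.
Step 3. [((x + 2) - 2) - 9 = -7] add 9: x sits inside (… - 9) ⇒ sub: (x + 2) - 2 = 2.
Step 4. [(x + 2) - 2 = 2] the outer -2 inverts by adding 2 ⇒ sub: x + 2 = 4.
Step 5. [x + 2 = 4] +2 is outermost — subtract 2 both sides. So sub: x = 2.

Answer: x ∈ {2}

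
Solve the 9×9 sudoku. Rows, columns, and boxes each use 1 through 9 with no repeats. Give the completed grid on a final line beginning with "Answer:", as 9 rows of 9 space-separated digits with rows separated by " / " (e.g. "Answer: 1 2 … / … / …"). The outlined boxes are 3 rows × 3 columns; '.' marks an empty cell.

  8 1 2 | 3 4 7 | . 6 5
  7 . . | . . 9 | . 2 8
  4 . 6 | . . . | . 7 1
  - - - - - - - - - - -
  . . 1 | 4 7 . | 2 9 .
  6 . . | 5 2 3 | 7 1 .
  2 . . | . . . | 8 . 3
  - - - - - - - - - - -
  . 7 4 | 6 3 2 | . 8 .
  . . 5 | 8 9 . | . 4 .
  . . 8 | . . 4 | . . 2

Step 1. [r3c2∈{3,5,9}] box 1 places 9 nowhere but r3c2, so r3c2=9.
Step 2. [r8c6∈{1}] r8c6 has the single candidate 1, so r8c6=1.
Step 3. [r9c8∈{3,5}] col 8 places 3 nowhere but r9c8 ⇒ r9c8=3.
Step 4. [r2c2∈{3,5}] in box 1, 5 fits only at r2c2. So r2c2=5.
Step 5. [r8c7∈{6}] r8c7's peers cover all but 6, so r8c7=6.
Step 6. [r7c9∈{9}] r7c9's peers cover all but 9. So r7c9=9.
Step 7. [r4c6∈{6,8}] 8 has one home in box 5: r4c6, so r4c6=8.
Step 8. [r2c5∈{1,6}] 6 has one home in row 2: r2c5 ⇒ r2c5=6.
Step 9. [r4c2∈{3}] r4c2's peers cover all but 3. So r4c2=3.
Step 10. [r6c4∈{1,9}] r6c4 is the only open cell in col 4 admitting 9 ⇒ r6c4=9.
Step 11. [r9c5∈{5}] r9c5 has the single candidate 5 ⇒ r9c5=5.
Step 12. [r7c1∈{1}] r7c1 has the single candidate 1, so r7c1=1.
Step 13. [r2c7∈{3,4}] across row 2, 4 lands solely at r2c7, so r2c7=4.
Step 14. [r5c9∈{4}] r5c9's peers cover all but 4. So r5c9=4.
Step 15. [r2c4∈{1}] r2c4 is down to just 1. So r2c4=1.
Step 16. [r4c9∈{6}] r4c9 is down to just 6. So r4c9=6.
Step 17. [r9c2∈{6}] r9c2 is down to just 6. So r9c2=6.
Step 18. [r9c7∈{1}] r9c7 has the single candidate 1 ⇒ r9c7=1.
Step 19. [r5c3∈{9}] only 9 remains possible at r5c3, so r5c3=9.
Step 20. [r3c5∈{8}] r3c5's peers cover all but 8 ⇒ r3c5=8.
Step 21. [r6c5∈{1}] r6c5's peers cover all but 1, so r6c5=1.
Step 22. [r4c1∈{5}] only 5 remains possible at r4c1. So r4c1=5.
Step 23. [r1c7∈{9}] only 9 remains possible at r1c7, so r1c7=9.
Step 24. [r9c1∈{9}] r9c1 is down to just 9. So r9c1=9.
Step 25. [r3c6∈{5}] r3c6's peers cover all but 5 ⇒ r3c6=5.
Step 26. [r6c2∈{4}] r6c2 has the single candidate 4 ⇒ r6c2=4.
Step 27. [r3c4∈{2}] r3c4 is down to just 2 ⇒ r3c4=2.
Step 28. [r6c6∈{6}] r6c6's peers cover all but 6. So r6c6=6.
Step 29. [r7c7∈{5}] only 5 remains possible at r7c7, so r7c7=5.
Step 30. [r6c3∈{7}] nothing but 7 survives at r6c3 ⇒ r6c3=7.
Step 31. [r8c2∈{2}] r8c2 has the single candidate 2. So r8c2=2.
Step 32. [r9c4∈{7}] nothing but 7 survives at r9c4 ⇒ r9c4=7.
Step 33. [r8c9∈{7}] nothing but 7 survives at r8c9. So r8c9=7.
Step 34. [r6c8∈{5}] only 5 remains possible at r6c8 ⇒ r6c8=5.
Step 35. [r5c2∈{8}] r5c2 is down to just 8. So r5c2=8.
Step 36. [r8c1∈{3}] r8c1 has the single candidate 3, so r8c1=3.
Step 37. [r3c7∈{3}] nothing but 3 survives at r3c7 ⇒ r3c7=3.
Step 38. [r2c3∈{3}] nothing but 3 survives at r2c3, so r2c3=3.

Answer: 8 1 2 3 4 7 9 6 5 / 7 5 3 1 6 9 4 2 8 / 4 9 6 2 8 5 3 7 1 / 5 3 1 4 7 8 2 9 6 / 6 8 9 5 2 3 7 1 4 / 2 4 7 9 1 6 8 5 3 / 1 7 4 6 3 2 5 8 9 / 3 2 5 8 9 1 6 4 7 / 9 6 8 7 5 4 1 3 2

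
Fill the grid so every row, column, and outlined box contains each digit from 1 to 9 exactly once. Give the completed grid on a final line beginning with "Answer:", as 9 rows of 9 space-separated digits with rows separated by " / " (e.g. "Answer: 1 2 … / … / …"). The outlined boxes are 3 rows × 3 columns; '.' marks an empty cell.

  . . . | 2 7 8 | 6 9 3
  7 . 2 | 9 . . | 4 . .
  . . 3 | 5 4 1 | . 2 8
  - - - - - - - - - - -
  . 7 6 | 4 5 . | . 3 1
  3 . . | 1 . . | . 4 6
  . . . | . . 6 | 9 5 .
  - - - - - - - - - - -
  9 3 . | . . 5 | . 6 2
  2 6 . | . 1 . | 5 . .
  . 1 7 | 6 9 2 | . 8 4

Step 1. [r4c1∈{8}] nothing but 8 survives at r4c1. So r4c1=8.
Step 2. [r7c5∈{8}] r7c5 is down to just 8, so r7c5=8.
Step 3. [r7c4∈{7}] r7c4 has the single candidate 7, so r7c4=7.
Step 4. [r5c5∈{2}] r5c5 is down to just 2, so r5c5=2.
Step 5. [r7c3∈{4}] r7c3's peers cover all but 4 ⇒ r7c3=4.
Step 6. [r5c3∈{5,9}] 9 has one home in col 3: r5c3. So r5c3=9.
Step 7. [r1c3∈{1,5}] col 3 places 5 nowhere but r1c3. So r1c3=5.
Step 8. [r8c4∈{3}] r8c4 is down to just 3, so r8c4=3.
Step 9. [r1c2∈{4}] r1c2 is down to just 4, so r1c2=4.
Step 10. [r6c9∈{7}] r6c9 has the single candidate 7, so r6c9=7.
Step 11. [r2c5∈{3,6}] across row 2, 6 lands solely at r2c5 ⇒ r2c5=6.
Step 12. [r1c1∈{1}] nothing but 1 survives at r1c1 ⇒ r1c1=1.
Step 13. [r2c2∈{8}] r2c2 is down to just 8. So r2c2=8.
Step 14. [r4c7∈{2}] r4c7's peers cover all but 2, so r4c7=2.
Step 15. [r2c9∈{5}] r2c9 has the single candidate 5. So r2c9=5.
Step 16. [r6c3∈{1}] nothing but 1 survives at r6c3 ⇒ r6c3=1.
Step 17. [r7c7∈{1}] r7c7's peers cover all but 1. So r7c7=1.
Step 18. [r9c7∈{3}] r9c7 has the single candidate 3, so r9c7=3.
Step 19. [r3c7∈{7}] only 7 remains possible at r3c7, so r3c7=7.
Step 20. [r5c2∈{5}] nothing but 5 survives at r5c2 ⇒ r5c2=5.
Step 21. [r5c6∈{7}] only 7 remains possible at r5c6. So r5c6=7.
Step 22. [r8c3∈{8}] only 8 remains possible at r8c3 ⇒ r8c3=8.
Step 23. [r3c1∈{6}] r3c1's peers cover all but 6, so r3c1=6.
Step 24. [r8c8∈{7}] r8c8 is down to just 7 ⇒ r8c8=7.
Step 25. [r8c6∈{4}] r8c6 has the single candidate 4. So r8c6=4.
Step 26. [r3c2∈{9}] only 9 remains possible at r3c2. So r3c2=9.
Step 27. [r9c1∈{5}] only 5 remains possible at r9c1. So r9c1=5.
Step 28. [r8c9∈{9}] nothing but 9 survives at r8c9, so r8c9=9.
Step 29. [r4c6∈{9}] nothing but 9 survives at r4c6, so r4c6=9.
Step 30. [r5c7∈{8}] r5c7 is down to just 8 ⇒ r5c7=8.
Step 31. [r2c8∈{1}] r2c8 is down to just 1, so r2c8=1.
Step 32. [r2c6∈{3}] r2c6 is down to just 3 ⇒ r2c6=3.
Step 33. [r6c5∈{3}] r6c5's peers cover all but 3, so r6c5=3.
Step 34. [r6c4∈{8}] r6c4 is down to just 8. So r6c4=8.
Step 35. [r6c2∈{2}] nothing but 2 survives at r6c2, so r6c2=2.
Step 36. [r6c1∈{4}] nothing but 4 survives at r6c1, so r6c1=4.

Answer: 1 4 5 2 7 8 6 9 3 / 7 8 2 9 6 3 4 1 5 / 6 9 3 5 4 1 7 2 8 / 8 7 6 4 5 9 2 3 1 / 3 5 9 1 2 7 8 4 6 / 4 2 1 8 3 6 9 5 7 / 9 3 4 7 8 5 1 6 2 / 2 6 8 3 1 4 5 7 9 / 5 1 7 6 9 2 3 8 4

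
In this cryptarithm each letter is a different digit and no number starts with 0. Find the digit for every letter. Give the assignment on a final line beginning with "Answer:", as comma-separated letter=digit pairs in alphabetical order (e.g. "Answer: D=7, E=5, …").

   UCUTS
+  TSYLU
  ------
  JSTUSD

Step 1. [col 1: S + U ≡ D (mod 10)] several values work for S in column 1 (S + U ≡ D (mod 10), carry-in 0); try S=4. So S=4.
Step 2. [J] the sum has 6 digits but both addends have 5; that extra leading digit J is the final carry, namely 1. So J=1.
Step 3. [col 1: S + U ≡ D (mod 10)] several values work for D in column 1 (S + U ≡ D (mod 10), carry-in 0); try D=0, so D=0.
Step 4. [col 1: S + U ≡ D (mod 10)] column 1: given S=4, D=0, carry-in 0, and digits 0,1,4 already taken and all letters distinct, S+U≡D (mod 10) forces U=6. So U=6.
Step 5. [col 2: T + L ≡ S (mod 10)] several values work for L in column 2 (T + L ≡ S (mod 10), carry-in 1); try L=5, so L=5.
Step 6. [col 2: T + L ≡ S (mod 10)] column 2: given L=5, S=4, carry-in 1, and digits 0,1,4,5,6 already taken and all letters distinct, T+L≡S (mod 10) forces T=8 ⇒ T=8.
Step 7. [col 3: U + Y ≡ U (mod 10)] column 3: given U=6, carry-in 1, and digits 0,1,4,5,6,8 already taken and all letters distinct, U+Y≡U (mod 10) forces Y=9, so Y=9.
Step 8. [col 4: C + S ≡ T (mod 10)] from column 4 (S=4, T=8, carry-in 1, digits 0,1,4,5,6,8,9 already taken and all letters distinct): C must equal 3, so C=3.

Answer: C=3, D=0, J=1, L=5, S=4, T=8, U=6, Y=9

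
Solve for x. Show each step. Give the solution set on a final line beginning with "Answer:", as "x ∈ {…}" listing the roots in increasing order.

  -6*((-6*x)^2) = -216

Step 1. [-6*((-6*x)^2) = -216] LHS = -6·(…); ÷-6 both sides ⇒ div: (-6*x)^2 = 36.
Step 2. [(-6*x)^2 = 36] LHS squared, RHS 36 ≥ 0: apply √ (±). So sqrt: -6*x = 6 or -6.
Step 3. [-6*x = 6 or -6] LHS = -6·(…); ÷-6 both sides ⇒ div: x = -1 or 1.

Answer: x ∈ {-1, 1}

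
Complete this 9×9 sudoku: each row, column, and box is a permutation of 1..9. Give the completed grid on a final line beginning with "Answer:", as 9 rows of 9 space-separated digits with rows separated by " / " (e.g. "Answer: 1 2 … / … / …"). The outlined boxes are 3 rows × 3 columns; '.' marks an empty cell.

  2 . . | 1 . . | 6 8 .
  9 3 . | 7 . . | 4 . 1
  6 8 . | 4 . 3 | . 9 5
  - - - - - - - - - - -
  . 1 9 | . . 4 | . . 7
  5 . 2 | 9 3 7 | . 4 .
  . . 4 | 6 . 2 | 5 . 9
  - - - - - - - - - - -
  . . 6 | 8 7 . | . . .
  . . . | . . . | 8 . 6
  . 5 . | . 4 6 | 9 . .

Step 1. [r2c8∈{2}] r2c8's peers cover all but 2. So r2c8=2.
Step 2. [r7c9∈{2,3,4}] in col 9, 4 fits only at r7c9, so r7c9=4.
Step 3. [r8c1∈{1,3,4,7}] col 1 places 4 nowhere but r8c1 ⇒ r8c1=4.
Step 4. [r9c3∈{1,3,7,8}] across col 3, 8 lands solely at r9c3. So r9c3=8.
Step 5. [r8c3∈{1,3,7}] r8c3 is the only open cell in col 3 admitting 3, so r8c3=3.
Step 6. [r7c1∈{1}] r7c1 has the single candidate 1 ⇒ r7c1=1.
Step 7. [r8c6∈{1,5,9}] across col 6, 1 lands solely at r8c6. So r8c6=1.
Step 8. [r9c9∈{2,3}] in col 9, 2 fits only at r9c9. So r9c9=2.
Step 9. [r7c7∈{3}] r7c7's peers cover all but 3, so r7c7=3.
Step 10. [r8c4∈{2,5}] in col 4, 2 fits only at r8c4, so r8c4=2.
Step 11. [r9c1∈{7}] r9c1 has the single candidate 7, so r9c1=7.
Step 12. [r2c3∈{5}] only 5 remains possible at r2c3 ⇒ r2c3=5.
Step 13. [r6c5∈{1,8}] across col 5, 1 lands solely at r6c5, so r6c5=1.
Step 14. [r4c5∈{5,8}] 8 has one home in box 5: r4c5. So r4c5=8.
Step 15. [r8c2∈{9}] nothing but 9 survives at r8c2. So r8c2=9.
Step 16. [r8c5∈{5}] only 5 remains possible at r8c5. So r8c5=5.
Step 17. [r1c3∈{7}] only 7 remains possible at r1c3. So r1c3=7.
Step 18. [r4c1∈{3}] r4c1's peers cover all but 3. So r4c1=3.
Step 19. [r1c5∈{9}] r1c5 is down to just 9 ⇒ r1c5=9.
Step 20. [r7c2∈{2}] only 2 remains possible at r7c2. So r7c2=2.
Step 21. [r8c8∈{7}] r8c8 is down to just 7. So r8c8=7.
Step 22. [r5c7∈{1}] r5c7 is down to just 1, so r5c7=1.
Step 23. [r5c9∈{8}] r5c9 has the single candidate 8 ⇒ r5c9=8.
Step 24. [r1c9∈{3}] r1c9 is down to just 3, so r1c9=3.
Step 25. [r4c7∈{2}] nothing but 2 survives at r4c7. So r4c7=2.
Step 26. [r7c6∈{9}] r7c6 has the single candidate 9 ⇒ r7c6=9.
Step 27. [r2c6∈{8}] r2c6 is down to just 8. So r2c6=8.
Step 28. [r4c8∈{6}] r4c8 has the single candidate 6. So r4c8=6.
Step 29. [r3c7∈{7}] r3c7 has the single candidate 7, so r3c7=7.
Step 30. [r9c4∈{3}] only 3 remains possible at r9c4 ⇒ r9c4=3.
Step 31. [r1c2∈{4}] r1c2 has the single candidate 4 ⇒ r1c2=4.
Step 32. [r6c2∈{7}] r6c2 has the single candidate 7. So r6c2=7.
Step 33. [r9c8∈{1}] r9c8's peers cover all but 1 ⇒ r9c8=1.
Step 34. [r3c3∈{1}] nothing but 1 survives at r3c3. So r3c3=1.
Step 35. [r4c4∈{5}] r4c4 has the single candidate 5, so r4c4=5.
Step 36. [r6c1∈{8}] r6c1's peers cover all but 8 ⇒ r6c1=8.
Step 37. [r3c5∈{2}] r3c5 has the single candidate 2. So r3c5=2.
Step 38. [r1c6∈{5}] r1c6 is down to just 5 ⇒ r1c6=5.
Step 39. [r7c8∈{5}] r7c8 is down to just 5, so r7c8=5.
Step 40. [r6c8∈{3}] r6c8 is down to just 3, so r6c8=3.
Step 41. [r5c2∈{6}] r5c2's peers cover all but 6. So r5c2=6.
Step 42. [r2c5∈{6}] r2c5's peers cover all but 6 ⇒ r2c5=6.

Answer: 2 4 7 1 9 5 6 8 3 / 9 3 5 7 6 8 4 2 1 / 6 8 1 4 2 3 7 9 5 / 3 1 9 5 8 4 2 6 7 / 5 6 2 9 3 7 1 4 8 / 8 7 4 6 1 2 5 3 9 / 1 2 6 8 7 9 3 5 4 / 4 9 3 2 5 1 8 7 6 / 7 5 8 3 4 6 9 1 2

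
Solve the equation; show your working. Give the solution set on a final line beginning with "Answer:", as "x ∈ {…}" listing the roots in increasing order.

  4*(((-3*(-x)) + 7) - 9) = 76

Step 1. [4*(((-3*(-x)) + 7) - 9) = 76] divide by the outer 4. So div: ((-3*(-x)) + 7) - 9 = 19.
Step 2. [((-3*(-x)) + 7) - 9 = 19] 9 comes off first (add 9). So sub: (-3*(-x)) + 7 = 28.
Step 3. [(-3*(-x)) + 7 = 28] peel the +7: subtract 7 from each side. So sub: -3*(-x) = 21.
Step 4. [-3*(-x) = 21] -3·(inner) — divide through by -3 ⇒ div: -x = -7.
Step 5. [-x = -7] flip signs both sides, so neg: x = 7.

Answer: x ∈ {7}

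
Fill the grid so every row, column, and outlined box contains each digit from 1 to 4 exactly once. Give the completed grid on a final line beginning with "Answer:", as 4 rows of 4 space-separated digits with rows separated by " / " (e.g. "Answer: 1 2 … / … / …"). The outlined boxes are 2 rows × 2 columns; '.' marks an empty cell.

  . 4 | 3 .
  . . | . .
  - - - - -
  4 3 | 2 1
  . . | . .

Step 1. [r1c1∈{1,2}] 1 has one home in row 1: r1c1. So r1c1=1.
Step 2. [r2c2∈{2}] r2c2 is down to just 2, so r2c2=2.
Step 3. [r2c4∈{4}] r2c4 is down to just 4, so r2c4=4.
Step 4. [r4c4∈{3}] r4c4's peers cover all but 3. So r4c4=3.
Step 5. [r2c3∈{1}] only 1 remains possible at r2c3, so r2c3=1.
Step 6. [r1c4∈{2}] r1c4 is down to just 2 ⇒ r1c4=2.
Step 7. [r4c1∈{2}] r4c1's peers cover all but 2. So r4c1=2.
Step 8. [r4c2∈{1}] nothing but 1 survives at r4c2, so r4c2=1.
Step 9. [r2c1∈{3}] only 3 remains possible at r2c1. So r2c1=3.
Step 10. [r4c3∈{4}] r4c3 has the single candidate 4. So r4c3=4.

Answer: 1 4 3 2 / 3 2 1 4 / 4 3 2 1 / 2 1 4 3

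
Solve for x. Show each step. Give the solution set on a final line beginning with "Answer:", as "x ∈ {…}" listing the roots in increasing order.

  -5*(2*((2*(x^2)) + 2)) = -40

Step 1. [-5*(2*((2*(x^2)) + 2)) = -40] -5 out front; divide by -5, so div: 2*((2*(x^2)) + 2) = 8.
Step 2. [2*((2*(x^2)) + 2) = 8] LHS = 2·(…); ÷2 both sides. So div: (2*(x^2)) + 2 = 4.
Step 3. [(2*(x^2)) + 2 = 4] +2 is outermost — subtract 2 both sides, so sub: 2*(x^2) = 2.
Step 4. [2*(x^2) = 2] 2 out front; divide by 2. So div: x^2 = 1.
Step 5. [x^2 = 1] √ both sides: 1 ≥ 0 gives two branches, so sqrt: x = 1 or -1.

Answer: x ∈ {-1, 1}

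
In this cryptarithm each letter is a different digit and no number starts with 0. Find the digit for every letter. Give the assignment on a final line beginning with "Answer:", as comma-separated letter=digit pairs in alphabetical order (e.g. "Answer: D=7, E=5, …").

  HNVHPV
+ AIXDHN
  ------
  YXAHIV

Step 1. [col 1: V + N ≡ V (mod 10)] column 1: given nothing yet, carry-in 0, and all letters distinct, none taken yet, V+N≡V (mod 10) forces N=0 ⇒ N=0.
Step 2. [col 1: V + N ≡ V (mod 10)] no forcing yet in column 1 (carry-in 0); V=7 is free and consistent — try it. So V=7.
Step 3. [col 2: P + H ≡ I (mod 10)] I=2 is one option consistent with column 2 (P + H ≡ I (mod 10), carry-in 0) — take it. So I=2.
Step 4. [col 2: P + H ≡ I (mod 10)] no forcing yet in column 2 (carry-in 0); P=8 is free and consistent — try it, so P=8.
Step 5. [col 2: P + H ≡ I (mod 10)] column 2: given P=8, I=2, carry-in 0, and digits 0,2,7,8 already taken and all letters distinct, P+H≡I (mod 10) forces H=4. So H=4.
Step 6. [col 3: H + D ≡ H (mod 10)] column 3: given H=4, carry-in 1, and digits 0,2,4,7,8 already taken and all letters distinct, H+D≡H (mod 10) forces D=9. So D=9.
Step 7. [col 4: V + X ≡ A (mod 10)] no forcing yet in column 4 (carry-in 1); X=3 is free and consistent — try it. So X=3.
Step 8. [col 4: V + X ≡ A (mod 10)] from column 4 (V=7, X=3, carry-in 1, digits 0,2,3,4,7,8,9 already taken and all letters distinct): A must equal 1. So A=1.
Step 9. [col 6: H + A ≡ Y (mod 10)] in column 6 we have H+A≡Y with carry-in 0; given H=4, A=1 and digits 0,1,2,3,4,7,8,9 already taken and all letters distinct, that pins Y to 5. So Y=5.

Answer: A=1, D=9, H=4, I=2, N=0, P=8, V=7, X=3, Y=5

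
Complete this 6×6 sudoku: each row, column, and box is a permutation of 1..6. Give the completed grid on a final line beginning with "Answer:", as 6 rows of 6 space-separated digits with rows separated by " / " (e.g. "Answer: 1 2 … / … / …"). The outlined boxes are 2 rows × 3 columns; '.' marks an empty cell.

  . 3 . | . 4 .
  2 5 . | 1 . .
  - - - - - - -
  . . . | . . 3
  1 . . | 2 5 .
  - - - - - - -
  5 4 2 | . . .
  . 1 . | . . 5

Step 1. [r2c6∈{6}] r2c6 has the single candidate 6, so r2c6=6.
Step 2. [r6c1∈{3,6}] r6c1 is the only open cell in col 1 admitting 3, so r6c1=3.
Step 3. [r6c3∈{6}] r6c3's peers cover all but 6, so r6c3=6.
Step 4. [r3c1∈{4,6}] col 1 places 4 nowhere but r3c1, so r3c1=4.
Step 5. [r3c4∈{6}] r3c4's peers cover all but 6 ⇒ r3c4=6.
Step 6. [r5c5∈{1,3,6}] in row 5, 6 fits only at r5c5, so r5c5=6.
Step 7. [r4c3∈{3}] only 3 remains possible at r4c3. So r4c3=3.
Step 8. [r6c5∈{2}] only 2 remains possible at r6c5 ⇒ r6c5=2.
Step 9. [r1c3∈{1}] nothing but 1 survives at r1c3 ⇒ r1c3=1.
Step 10. [r1c1∈{6}] nothing but 6 survives at r1c1. So r1c1=6.
Step 11. [r1c4∈{5}] only 5 remains possible at r1c4, so r1c4=5.
Step 12. [r4c6∈{4}] r4c6 is down to just 4 ⇒ r4c6=4.
Step 13. [r2c5∈{3}] nothing but 3 survives at r2c5, so r2c5=3.
Step 14. [r6c4∈{4}] r6c4's peers cover all but 4, so r6c4=4.
Step 15. [r1c6∈{2}] r1c6 has the single candidate 2, so r1c6=2.
Step 16. [r3c5∈{1}] only 1 remains possible at r3c5. So r3c5=1.
Step 17. [r5c4∈{3}] r5c4 has the single candidate 3 ⇒ r5c4=3.
Step 18. [r2c3∈{4}] r2c3 is down to just 4, so r2c3=4.
Step 19. [r3c2∈{2}] r3c2 has the single candidate 2. So r3c2=2.
Step 20. [r3c3∈{5}] nothing but 5 survives at r3c3. So r3c3=5.
Step 21. [r5c6∈{1}] r5c6 is down to just 1. So r5c6=1.
Step 22. [r4c2∈{6}] r4c2's peers cover all but 6, so r4c2=6.

Answer: 6 3 1 5 4 2 / 2 5 4 1 3 6 / 4 2 5 6 1 3 / 1 6 3 2 5 4 / 5 4 2 3 6 1 / 3 1 6 4 2 5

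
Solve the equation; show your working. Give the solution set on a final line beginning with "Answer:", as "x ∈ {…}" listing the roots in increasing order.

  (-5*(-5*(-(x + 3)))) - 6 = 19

Step 1. [(-5*(-5*(-(x + 3)))) - 6 = 19] 6 comes off first (add 6) ⇒ sub: -5*(-5*(-(x + 3))) = 25.
Step 2. [-5*(-5*(-(x + 3))) = 25] divide by the outer -5. So div: -5*(-(x + 3)) = -5.
Step 3. [-5*(-(x + 3)) = -5] leading coefficient -5: divide by -5 ⇒ div: -(x + 3) = 1.
Step 4. [-(x + 3) = 1] leading − — multiply by −1. So neg: x + 3 = -1.
Step 5. [x + 3 = -1] the outer +3 inverts by subtracting 3. So sub: x = -4.

Answer: x ∈ {-4}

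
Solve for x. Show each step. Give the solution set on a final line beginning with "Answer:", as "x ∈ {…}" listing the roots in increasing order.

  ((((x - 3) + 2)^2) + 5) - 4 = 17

Step 1. [((((x - 3) + 2)^2) + 5) - 4 = 17] 4 comes off first (add 4) ⇒ sub: (((x - 3) + 2)^2) + 5 = 21.
Step 2. [(((x - 3) + 2)^2) + 5 = 21] peel the +5: subtract 5 from each side ⇒ sub: ((x - 3) + 2)^2 = 16.
Step 3. [((x - 3) + 2)^2 = 16] √ both sides: 16 ≥ 0 gives two branches, so sqrt: (x - 3) + 2 = 4 or -4.
Step 4. [(x - 3) + 2 = 4 or -4] the outer +2 inverts by subtracting 2. So sub: x - 3 = 2 or -6.
Step 5. [x - 3 = 2 or -6] the outer -3 inverts by adding 3 ⇒ sub: x = 5 or -3.

Answer: x ∈ {-3, 5}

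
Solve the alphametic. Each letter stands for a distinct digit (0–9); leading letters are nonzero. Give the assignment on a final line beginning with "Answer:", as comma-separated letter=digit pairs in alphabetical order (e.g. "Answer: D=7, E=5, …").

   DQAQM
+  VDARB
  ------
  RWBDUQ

Step 1. [R] R is the leading digit of a 6-digit sum of two 5-digit numbers; the final carry is exactly 1 ⇒ R=1.
Step 2. [col 1: M + B ≡ Q (mod 10)] no forcing yet in column 1 (carry-in 0); B=7 is free and consistent — try it, so B=7.
Step 3. [col 1: M + B ≡ Q (mod 10)] column 1 (M + B ≡ Q (mod 10), carry-in 0) doesn't pin M yet; pick M=3 and continue. So M=3.
Step 4. [col 1: M + B ≡ Q (mod 10)] from column 1 (M=3, B=7, carry-in 0, digits 1,3,7 already taken and all letters distinct): Q must equal 0, so Q=0.
Step 5. [col 2: Q + R ≡ U (mod 10)] from column 2 (Q=0, R=1, carry-in 1, digits 0,1,3,7 already taken and all letters distinct): U must equal 2. So U=2.
Step 6. [col 3: A + A ≡ D (mod 10)] D=6 is one option consistent with column 3 (A + A ≡ D (mod 10), carry-in 0) — take it. So D=6.
Step 7. [col 3: A + A ≡ D (mod 10)] from column 3 (D=6, carry-in 0, digits 0,1,2,3,6,7 already taken and all letters distinct): A must equal 8 ⇒ A=8.
Step 8. [col 5: D + V ≡ W (mod 10)] column 5: given D=6, carry-in 0, and digits 0,1,2,3,6,7,8 already taken and all letters distinct, D+V≡W (mod 10) forces V=9. So V=9.
Step 9. [col 5: D + V ≡ W (mod 10)] from column 5 (D=6, V=9, carry-in 0, digits 0,1,2,3,6,7,8,9 already taken and all letters distinct): W must equal 5. So W=5.

Answer: A=8, B=7, D=6, M=3, Q=0, R=1, U=2, V=9, W=5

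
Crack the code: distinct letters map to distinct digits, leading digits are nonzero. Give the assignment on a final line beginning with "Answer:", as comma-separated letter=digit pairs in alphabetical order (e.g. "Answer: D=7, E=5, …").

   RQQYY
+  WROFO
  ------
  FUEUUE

Step 1. [col 1: Y + O ≡ E (mod 10)] column 1 (Y + O ≡ E (mod 10), carry-in 0) doesn't pin O yet; pick O=4 and continue ⇒ O=4.
Step 2. [col 1: Y + O ≡ E (mod 10)] several values work for E in column 1 (Y + O ≡ E (mod 10), carry-in 0); try E=2. So E=2.
Step 3. [F] adding two 5-digit numbers gives at most 5+1 digits, and here it does — F is that final carry and must be 1, so F=1.
Step 4. [col 1: Y + O ≡ E (mod 10)] column 1 reads Y+O+carry(0)=E with O=4, E=2; with digits 1,2,4 already taken and all letters distinct, the only value for Y is 8. So Y=8.
Step 5. [col 2: Y + F ≡ U (mod 10)] in column 2 we have Y+F≡U with carry-in 1; given Y=8, F=1 and digits 1,2,4,8 already taken and all letters distinct, that pins U to 0, so U=0.
Step 6. [col 3: Q + O ≡ U (mod 10)] column 3: given O=4, U=0, carry-in 1, and digits 0,1,2,4,8 already taken and all letters distinct, Q+O≡U (mod 10) forces Q=5, so Q=5.
Step 7. [col 4: Q + R ≡ E (mod 10)] column 4: given Q=5, E=2, carry-in 1, and digits 0,1,2,4,5,8 already taken and all letters distinct, Q+R≡E (mod 10) forces R=6. So R=6.
Step 8. [col 5: R + W ≡ U (mod 10)] from column 5 (R=6, U=0, carry-in 1, digits 0,1,2,4,5,6,8 already taken and all letters distinct): W must equal 3. So W=3.

Answer: E=2, F=1, O=4, Q=5, R=6, U=0, W=3, Y=8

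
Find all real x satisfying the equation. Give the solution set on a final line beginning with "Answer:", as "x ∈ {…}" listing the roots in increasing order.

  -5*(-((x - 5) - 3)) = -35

Step 1. [-5*(-((x - 5) - 3)) = -35] -5 out front; divide by -5. So div: -((x - 5) - 3) = 7.
Step 2. [-((x - 5) - 3) = 7] flip signs both sides ⇒ neg: (x - 5) - 3 = -7.
Step 3. [(x - 5) - 3 = -7] add 3: x sits inside (… - 3). So sub: x - 5 = -4.
Step 4. [x - 5 = -4] peel the -5: add 5 from each side ⇒ sub: x = 1.

Answer: x ∈ {1}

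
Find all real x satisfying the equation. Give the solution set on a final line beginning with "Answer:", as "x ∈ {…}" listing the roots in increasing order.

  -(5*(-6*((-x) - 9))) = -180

Step 1. [-(5*(-6*((-x) - 9))) = -180] LHS negated; negate both sides ⇒ neg: 5*(-6*((-x) - 9)) = 180.
Step 2. [5*(-6*((-x) - 9)) = 180] 5 out front; divide by 5. So div: -6*((-x) - 9) = 36.
Step 3. [-6*((-x) - 9) = 36] leading coefficient -6: divide by -6. So div: (-x) - 9 = -6.
Step 4. [(-x) - 9 = -6] -9 is outermost — add 9 both sides, so sub: -x = 3.
Step 5. [-x = 3] flip signs both sides ⇒ neg: x = -3.

Answer: x ∈ {-3}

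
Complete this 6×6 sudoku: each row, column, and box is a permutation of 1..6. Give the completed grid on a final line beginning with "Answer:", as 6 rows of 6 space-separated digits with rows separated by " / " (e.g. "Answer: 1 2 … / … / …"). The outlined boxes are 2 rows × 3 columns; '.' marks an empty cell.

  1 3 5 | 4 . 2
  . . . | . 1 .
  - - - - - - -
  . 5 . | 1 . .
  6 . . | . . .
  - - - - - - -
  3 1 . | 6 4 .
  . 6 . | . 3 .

Step 1. [r5c3∈{2}] r5c3 is down to just 2 ⇒ r5c3=2.
Step 2. [r5c6∈{5}] r5c6 is down to just 5 ⇒ r5c6=5.
Step 3. [r6c3∈{4}] only 4 remains possible at r6c3, so r6c3=4.
Step 4. [r4c5∈{2,5}] col 5 places 5 nowhere but r4c5 ⇒ r4c5=5.
Step 5. [r3c5∈{2,6}] 2 has one home in col 5: r3c5. So r3c5=2.
Step 6. [r4c4∈{3}] nothing but 3 survives at r4c4 ⇒ r4c4=3.
Step 7. [r3c1∈{4}] r3c1 has the single candidate 4, so r3c1=4.
Step 8. [r2c3∈{6}] r2c3's peers cover all but 6 ⇒ r2c3=6.
Step 9. [r2c2∈{2,4}] in row 2, 4 fits only at r2c2 ⇒ r2c2=4.
Step 10. [r2c6∈{3}] r2c6 is down to just 3 ⇒ r2c6=3.
Step 11. [r1c5∈{6}] only 6 remains possible at r1c5 ⇒ r1c5=6.
Step 12. [r3c3∈{3}] nothing but 3 survives at r3c3 ⇒ r3c3=3.
Step 13. [r4c2∈{2}] r4c2 is down to just 2, so r4c2=2.
Step 14. [r4c3∈{1}] only 1 remains possible at r4c3 ⇒ r4c3=1.
Step 15. [r6c4∈{2}] r6c4 is down to just 2 ⇒ r6c4=2.
Step 16. [r2c4∈{5}] r2c4's peers cover all but 5, so r2c4=5.
Step 17. [r2c1∈{2}] r2c1 is down to just 2. So r2c1=2.
Step 18. [r3c6∈{6}] r3c6 has the single candidate 6. So r3c6=6.
Step 19. [r4c6∈{4}] nothing but 4 survives at r4c6, so r4c6=4.
Step 20. [r6c1∈{5}] r6c1 is down to just 5. So r6c1=5.
Step 21. [r6c6∈{1}] r6c6's peers cover all but 1, so r6c6=1.

Answer: 1 3 5 4 6 2 / 2 4 6 5 1 3 / 4 5 3 1 2 6 / 6 2 1 3 5 4 / 3 1 2 6 4 5 / 5 6 4 2 3 1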